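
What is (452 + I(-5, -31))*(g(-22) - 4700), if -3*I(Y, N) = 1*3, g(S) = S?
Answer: -2129622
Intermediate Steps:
I(Y, N) = -1 (I(Y, N) = -3/3 = -⅓*3 = -1)
(452 + I(-5, -31))*(g(-22) - 4700) = (452 - 1)*(-22 - 4700) = 451*(-4722) = -2129622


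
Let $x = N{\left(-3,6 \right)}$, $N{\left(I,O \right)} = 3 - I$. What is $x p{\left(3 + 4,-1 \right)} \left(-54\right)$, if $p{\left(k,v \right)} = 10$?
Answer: $-3240$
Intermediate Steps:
$x = 6$ ($x = 3 - -3 = 3 + 3 = 6$)
$x p{\left(3 + 4,-1 \right)} \left(-54\right) = 6 \cdot 10 \left(-54\right) = 60 \left(-54\right) = -3240$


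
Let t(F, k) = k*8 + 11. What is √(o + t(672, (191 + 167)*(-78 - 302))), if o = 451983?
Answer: I*√636326 ≈ 797.7*I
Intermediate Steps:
t(F, k) = 11 + 8*k (t(F, k) = 8*k + 11 = 11 + 8*k)
√(o + t(672, (191 + 167)*(-78 - 302))) = √(451983 + (11 + 8*((191 + 167)*(-78 - 302)))) = √(451983 + (11 + 8*(358*(-380)))) = √(451983 + (11 + 8*(-136040))) = √(451983 + (11 - 1088320)) = √(451983 - 1088309) = √(-636326) = I*√636326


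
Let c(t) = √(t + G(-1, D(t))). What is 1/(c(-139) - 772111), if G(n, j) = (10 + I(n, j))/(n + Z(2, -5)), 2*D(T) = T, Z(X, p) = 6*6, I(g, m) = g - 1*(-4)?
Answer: -27023885/20865438876087 - 2*I*√42455/20865438876087 ≈ -1.2952e-6 - 1.975e-11*I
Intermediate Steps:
I(g, m) = 4 + g (I(g, m) = g + 4 = 4 + g)
Z(X, p) = 36
D(T) = T/2
G(n, j) = (14 + n)/(36 + n) (G(n, j) = (10 + (4 + n))/(n + 36) = (14 + n)/(36 + n))
c(t) = √(13/35 + t) (c(t) = √(t + (14 - 1)/(36 - 1)) = √(t + 13/35) = √(13/35 + t))
1/(c(-139) - 772111) = 1/(√(455 + 1225*(-139))/35 - 772111) = 1/(√(455 - 170275)/35 - 772111) = 1/(√(-169820)/35 - 772111) = 1/((2*I*√42455)/35 - 772111) = 1/(2*I*√42455/35 - 772111) = 1/(-772111 + 2*I*√42455/35)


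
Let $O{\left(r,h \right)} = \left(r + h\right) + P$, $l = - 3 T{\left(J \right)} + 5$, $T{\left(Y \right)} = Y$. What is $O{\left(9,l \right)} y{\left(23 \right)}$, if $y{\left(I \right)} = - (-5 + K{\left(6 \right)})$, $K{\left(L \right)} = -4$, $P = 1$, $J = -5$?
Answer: $270$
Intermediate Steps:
$l = 20$ ($l = \left(-3\right) \left(-5\right) + 5 = 15 + 5 = 20$)
$O{\left(r,h \right)} = 1 + h + r$ ($O{\left(r,h \right)} = \left(r + h\right) + 1 = \left(h + r\right) + 1 = 1 + h + r$)
$y{\left(I \right)} = 9$ ($y{\left(I \right)} = - (-5 - 4) = \left(-1\right) \left(-9\right) = 9$)
$O{\left(9,l \right)} y{\left(23 \right)} = \left(1 + 20 + 9\right) 9 = 30 \cdot 9 = 270$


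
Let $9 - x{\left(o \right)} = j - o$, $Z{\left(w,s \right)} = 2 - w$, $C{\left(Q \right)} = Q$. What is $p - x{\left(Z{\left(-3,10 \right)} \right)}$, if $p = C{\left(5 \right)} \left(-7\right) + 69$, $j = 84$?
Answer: $104$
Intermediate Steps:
$x{\left(o \right)} = -75 + o$ ($x{\left(o \right)} = 9 - \left(84 - o\right) = 9 + \left(-84 + o\right) = -75 + o$)
$p = 34$ ($p = 5 \left(-7\right) + 69 = -35 + 69 = 34$)
$p - x{\left(Z{\left(-3,10 \right)} \right)} = 34 - \left(-75 + \left(2 - -3\right)\right) = 34 - \left(-75 + \left(2 + 3\right)\right) = 34 - \left(-75 + 5\right) = 34 - -70 = 34 + 70 = 104$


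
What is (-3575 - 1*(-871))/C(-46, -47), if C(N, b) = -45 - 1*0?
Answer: 2704/45 ≈ 60.089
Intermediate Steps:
C(N, b) = -45 (C(N, b) = -45 + 0 = -45)
(-3575 - 1*(-871))/C(-46, -47) = (-3575 - 1*(-871))/(-45) = (-3575 + 871)*(-1/45) = -2704*(-1/45) = 2704/45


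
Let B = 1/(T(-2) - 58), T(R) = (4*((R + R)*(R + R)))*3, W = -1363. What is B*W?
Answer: -1363/134 ≈ -10.172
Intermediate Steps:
T(R) = 48*R**2 (T(R) = (4*((2*R)*(2*R)))*3 = (4*(4*R**2))*3 = (16*R**2)*3 = 48*R**2)
B = 1/134 (B = 1/(48*(-2)**2 - 58) = 1/(48*4 - 58) = 1/(192 - 58) = 1/134 ≈ 0.0074627)
B*W = (1/134)*(-1363) = -1363/134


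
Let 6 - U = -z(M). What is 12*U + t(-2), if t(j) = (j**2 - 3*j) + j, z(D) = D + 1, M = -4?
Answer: 44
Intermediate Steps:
z(D) = 1 + D
t(j) = j**2 - 2*j
U = 3 (U = 6 - (-1)*(1 - 4) = 6 - (-1)*(-3) = 6 - 1*3 = 6 - 3 = 3)
12*U + t(-2) = 12*3 - 2*(-2 - 2) = 36 - 2*(-4) = 36 + 8 = 44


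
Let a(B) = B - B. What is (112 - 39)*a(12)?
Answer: 0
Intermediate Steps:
a(B) = 0
(112 - 39)*a(12) = (112 - 39)*0 = 73*0 = 0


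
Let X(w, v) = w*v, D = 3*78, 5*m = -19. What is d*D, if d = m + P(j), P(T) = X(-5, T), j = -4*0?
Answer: -4446/5 ≈ -889.20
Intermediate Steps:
m = -19/5 (m = (⅕)*(-19) = -19/5 ≈ -3.8000)
j = 0 (j = -2*0 = 0)
D = 234
X(w, v) = v*w
P(T) = -5*T (P(T) = T*(-5) = -5*T)
d = -19/5 (d = -19/5 - 5*0 = -19/5 + 0 = -19/5 ≈ -3.8000)
d*D = -19/5*234 = -4446/5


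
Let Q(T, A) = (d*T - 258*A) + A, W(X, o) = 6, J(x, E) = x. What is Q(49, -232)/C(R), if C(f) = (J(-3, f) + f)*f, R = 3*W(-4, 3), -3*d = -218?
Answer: 94777/405 ≈ 234.02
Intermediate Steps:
d = 218/3 (d = -⅓*(-218) = 218/3 ≈ 72.667)
Q(T, A) = -257*A + 218*T/3 (Q(T, A) = (218*T/3 - 258*A) + A = (-258*A + 218*T/3) + A = -257*A + 218*T/3)
R = 18 (R = 3*6 = 18)
C(f) = f*(-3 + f) (C(f) = (-3 + f)*f = f*(-3 + f))
Q(49, -232)/C(R) = (-257*(-232) + (218/3)*49)/((18*(-3 + 18))) = (59624 + 10682/3)/((18*15)) = (189554/3)/270 = (189554/3)*(1/270) = 94777/405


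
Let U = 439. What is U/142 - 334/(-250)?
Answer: 78589/17750 ≈ 4.4276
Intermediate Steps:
U/142 - 334/(-250) = 439/142 - 334/(-250) = 439*(1/142) - 334*(-1/250) = 439/142 + 167/125 = 78589/17750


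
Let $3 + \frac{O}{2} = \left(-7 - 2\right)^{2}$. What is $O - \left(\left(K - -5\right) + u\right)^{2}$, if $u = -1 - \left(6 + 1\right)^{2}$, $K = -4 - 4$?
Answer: $-2653$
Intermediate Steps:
$K = -8$
$u = -50$ ($u = -1 - 7^{2} = -1 - 49 = -50$)
$O = 156$ ($O = -6 + 2 \left(-7 - 2\right)^{2} = -6 + 2 \left(-9\right)^{2} = -6 + 2 \cdot 81 = -6 + 162 = 156$)
$O - \left(\left(K - -5\right) + u\right)^{2} = 156 - \left(\left(-8 - -5\right) - 50\right)^{2} = 156 - \left(\left(-8 + 5\right) - 50\right)^{2} = 156 - \left(-3 - 50\right)^{2} = 156 - \left(-53\right)^{2} = 156 - 2809 = -2653$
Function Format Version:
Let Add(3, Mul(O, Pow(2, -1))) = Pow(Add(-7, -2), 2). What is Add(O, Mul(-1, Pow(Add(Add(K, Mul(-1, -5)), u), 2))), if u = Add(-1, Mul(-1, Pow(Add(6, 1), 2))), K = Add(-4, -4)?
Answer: -2653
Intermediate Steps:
K = -8
u = -50 (u = Add(-1, Mul(-1, Pow(7, 2))) = Add(-1, Mul(-1, 49)) = Add(-1, -49) = -50)
O = 156 (O = Add(-6, Mul(2, Pow(Add(-7, -2), 2))) = Add(-6, Mul(2, Pow(-9, 2))) = Add(-6, Mul(2, 81)) = Add(-6, 162) = 156)
Add(O, Mul(-1, Pow(Add(Add(K, Mul(-1, -5)), u), 2))) = Add(156, Mul(-1, Pow(Add(Add(-8, Mul(-1, -5)), -50), 2))) = Add(156, Mul(-1, Pow(Add(Add(-8, 5), -50), 2))) = Add(156, Mul(-1, Pow(Add(-3, -50), 2))) = Add(156, Mul(-1, Pow(-53, 2))) = Add(156, Mul(-1, 2809)) = Add(156, -2809) = -2653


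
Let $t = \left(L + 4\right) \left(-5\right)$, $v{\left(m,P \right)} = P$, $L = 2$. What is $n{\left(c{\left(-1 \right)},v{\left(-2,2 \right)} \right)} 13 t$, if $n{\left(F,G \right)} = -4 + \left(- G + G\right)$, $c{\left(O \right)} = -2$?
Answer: $1560$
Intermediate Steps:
$n{\left(F,G \right)} = -4$ ($n{\left(F,G \right)} = -4 + 0 = -4$)
$t = -30$ ($t = \left(2 + 4\right) \left(-5\right) = 6 \left(-5\right) = -30$)
$n{\left(c{\left(-1 \right)},v{\left(-2,2 \right)} \right)} 13 t = \left(-4\right) 13 \left(-30\right) = \left(-52\right) \left(-30\right) = 1560$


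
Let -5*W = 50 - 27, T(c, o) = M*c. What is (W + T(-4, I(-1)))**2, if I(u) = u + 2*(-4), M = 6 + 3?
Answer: 41209/25 ≈ 1648.4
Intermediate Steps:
M = 9
I(u) = -8 + u (I(u) = u - 8 = -8 + u)
T(c, o) = 9*c
W = -23/5 (W = -(50 - 27)/5 = -1/5*23 = -23/5 ≈ -4.6000)
(W + T(-4, I(-1)))**2 = (-23/5 + 9*(-4))**2 = (-23/5 - 36)**2 = (-203/5)**2 = 41209/25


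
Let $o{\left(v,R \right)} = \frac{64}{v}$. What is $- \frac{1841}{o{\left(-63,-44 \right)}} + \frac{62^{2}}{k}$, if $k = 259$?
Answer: $\frac{30285613}{16576} \approx 1827.1$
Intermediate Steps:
$- \frac{1841}{o{\left(-63,-44 \right)}} + \frac{62^{2}}{k} = - \frac{1841}{64 \frac{1}{-63}} + \frac{62^{2}}{259} = - \frac{1841}{64 \left(- \frac{1}{63}\right)} + 3844 \cdot \frac{1}{259} = - \frac{1841}{- \frac{64}{63}} + \frac{3844}{259} = \left(-1841\right) \left(- \frac{63}{64}\right) + \frac{3844}{259} = \frac{115983}{64} + \frac{3844}{259} = \frac{30285613}{16576}$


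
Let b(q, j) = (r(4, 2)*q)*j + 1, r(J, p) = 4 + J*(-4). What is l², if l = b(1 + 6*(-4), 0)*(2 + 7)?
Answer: 81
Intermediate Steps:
r(J, p) = 4 - 4*J
b(q, j) = 1 - 12*j*q (b(q, j) = ((4 - 4*4)*q)*j + 1 = ((4 - 16)*q)*j + 1 = (-12*q)*j + 1 = -12*j*q + 1 = 1 - 12*j*q)
l = 9 (l = (1 - 12*0*(1 + 6*(-4)))*(2 + 7) = (1 - 12*0*(1 - 24))*9 = (1 - 12*0*(-23))*9 = (1 + 0)*9 = 1*9 = 9)
l² = 9² = 81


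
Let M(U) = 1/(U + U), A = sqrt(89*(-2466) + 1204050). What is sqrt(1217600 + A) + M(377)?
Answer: 1/754 + 4*sqrt(76100 + sqrt(3846)) ≈ 1103.9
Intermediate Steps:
A = 16*sqrt(3846) (A = sqrt(-219474 + 1204050) = sqrt(984576) = 16*sqrt(3846) ≈ 992.26)
M(U) = 1/(2*U)
sqrt(1217600 + A) + M(377) = sqrt(1217600 + 16*sqrt(3846)) + (1/2)/377 = sqrt(1217600 + 16*sqrt(3846)) + (1/2)*(1/377) = sqrt(1217600 + 16*sqrt(3846)) + 1/754 = 1/754 + sqrt(1217600 + 16*sqrt(3846))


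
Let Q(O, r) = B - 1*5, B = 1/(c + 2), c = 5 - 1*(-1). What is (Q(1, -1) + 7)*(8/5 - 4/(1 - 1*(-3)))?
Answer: 51/40 ≈ 1.2750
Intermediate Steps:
c = 6 (c = 5 + 1 = 6)
B = ⅛ (B = 1/(6 + 2) = 1/8 = ⅛ ≈ 0.12500)
Q(O, r) = -39/8 (Q(O, r) = ⅛ - 1*5 = ⅛ - 5 = -39/8)
(Q(1, -1) + 7)*(8/5 - 4/(1 - 1*(-3))) = (-39/8 + 7)*(8/5 - 4/(1 - 1*(-3))) = 17*(8*(⅕) - 4/(1 + 3))/8 = 17*(8/5 - 4/4)/8 = 17*(8/5 - 4*¼)/8 = 17*(8/5 - 1)/8 = (17/8)*(⅗) = 51/40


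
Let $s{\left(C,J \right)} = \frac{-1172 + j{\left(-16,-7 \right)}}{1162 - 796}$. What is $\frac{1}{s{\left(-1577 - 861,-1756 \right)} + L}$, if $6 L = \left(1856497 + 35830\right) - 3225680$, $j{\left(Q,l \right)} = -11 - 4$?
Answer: $- \frac{183}{40667860} \approx -4.4999 \cdot 10^{-6}$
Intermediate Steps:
$j{\left(Q,l \right)} = -15$
$s{\left(C,J \right)} = - \frac{1187}{366}$ ($s{\left(C,J \right)} = \frac{-1172 - 15}{1162 - 796} = - \frac{1187}{366}$)
$L = - \frac{444451}{2}$ ($L = \frac{\left(1856497 + 35830\right) - 3225680}{6} = \frac{1892327 - 3225680}{6} = \frac{1}{6} \left(-1333353\right) = - \frac{444451}{2} \approx -2.2223 \cdot 10^{5}$)
$\frac{1}{s{\left(-1577 - 861,-1756 \right)} + L} = \frac{1}{- \frac{1187}{366} - \frac{444451}{2}} = \frac{1}{- \frac{40667860}{183}} = - \frac{183}{40667860}$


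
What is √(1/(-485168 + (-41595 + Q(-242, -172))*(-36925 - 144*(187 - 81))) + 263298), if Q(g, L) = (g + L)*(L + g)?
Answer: √12084363872507440466539645/6774669557 ≈ 513.13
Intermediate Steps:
Q(g, L) = (L + g)² (Q(g, L) = (L + g)*(L + g) = (L + g)²)
√(1/(-485168 + (-41595 + Q(-242, -172))*(-36925 - 144*(187 - 81))) + 263298) = √(1/(-485168 + (-41595 + (-172 - 242)²)*(-36925 - 144*(187 - 81))) + 263298) = √(1/(-485168 + (-41595 + (-414)²)*(-36925 - 144*106)) + 263298) = √(1/(-485168 + (-41595 + 171396)*(-36925 - 15264)) + 263298) = √(1/(-485168 + 129801*(-52189)) + 263298) = √(1/(-485168 - 6774184389) + 263298) = √(1/(-6774669557) + 263298) = √(-1/6774669557 + 263298) = √(1783756945018985/6774669557) = √12084363872507440466539645/6774669557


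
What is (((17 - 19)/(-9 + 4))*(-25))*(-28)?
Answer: 280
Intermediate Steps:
(((17 - 19)/(-9 + 4))*(-25))*(-28) = (-2/(-5)*(-25))*(-28) = (-2*(-⅕)*(-25))*(-28) = ((⅖)*(-25))*(-28) = -10*(-28) = 280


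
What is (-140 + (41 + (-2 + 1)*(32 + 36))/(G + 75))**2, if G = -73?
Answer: 94249/4 ≈ 23562.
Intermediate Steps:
(-140 + (41 + (-2 + 1)*(32 + 36))/(G + 75))**2 = (-140 + (41 + (-2 + 1)*(32 + 36))/(-73 + 75))**2 = (-140 + (41 - 1*68)/2)**2 = (-140 + (41 - 68)*(1/2))**2 = (-140 - 27*1/2)**2 = (-140 - 27/2)**2 = (-307/2)**2 = 94249/4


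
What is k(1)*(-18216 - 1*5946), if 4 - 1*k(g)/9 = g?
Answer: -652374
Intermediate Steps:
k(g) = 36 - 9*g
k(1)*(-18216 - 1*5946) = (36 - 9*1)*(-18216 - 1*5946) = (36 - 9)*(-18216 - 5946) = 27*(-24162) = -652374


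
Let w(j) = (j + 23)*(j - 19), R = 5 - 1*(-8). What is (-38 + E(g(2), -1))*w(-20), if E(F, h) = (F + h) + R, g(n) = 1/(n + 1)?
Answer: 3003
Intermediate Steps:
g(n) = 1/(1 + n)
R = 13 (R = 5 + 8 = 13)
E(F, h) = 13 + F + h (E(F, h) = (F + h) + 13 = 13 + F + h)
w(j) = (-19 + j)*(23 + j) (w(j) = (23 + j)*(-19 + j) = (-19 + j)*(23 + j))
(-38 + E(g(2), -1))*w(-20) = (-38 + (13 + 1/(1 + 2) - 1))*(-437 + (-20)² + 4*(-20)) = (-38 + (13 + 1/3 - 1))*(-437 + 400 - 80) = (-38 + (13 + ⅓ - 1))*(-117) = (-38 + 37/3)*(-117) = -77/3*(-117) = 3003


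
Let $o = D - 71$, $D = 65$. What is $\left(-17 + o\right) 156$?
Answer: $-3588$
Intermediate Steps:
$o = -6$ ($o = 65 - 71 = -6$)
$\left(-17 + o\right) 156 = \left(-17 - 6\right) 156 = \left(-23\right) 156 = -3588$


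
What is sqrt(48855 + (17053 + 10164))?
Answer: 2*sqrt(19018) ≈ 275.81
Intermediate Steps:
sqrt(48855 + (17053 + 10164)) = sqrt(48855 + 27217) = sqrt(76072) = 2*sqrt(19018)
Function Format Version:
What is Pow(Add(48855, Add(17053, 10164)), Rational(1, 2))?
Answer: Mul(2, Pow(19018, Rational(1, 2))) ≈ 275.81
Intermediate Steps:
Pow(Add(48855, Add(17053, 10164)), Rational(1, 2)) = Pow(Add(48855, 27217), Rational(1, 2)) = Pow(76072, Rational(1, 2)) = Mul(2, Pow(19018, Rational(1, 2)))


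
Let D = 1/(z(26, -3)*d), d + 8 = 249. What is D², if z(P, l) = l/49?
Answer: 2401/522729 ≈ 0.0045932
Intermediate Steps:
d = 241 (d = -8 + 249 = 241)
z(P, l) = l/49 (z(P, l) = l*(1/49) = l/49)
D = -49/723 (D = 1/(((1/49)*(-3))*241) = (1/241)/(-3/49) = -49/3*1/241 = -49/723 ≈ -0.067773)
D² = (-49/723)² = 2401/522729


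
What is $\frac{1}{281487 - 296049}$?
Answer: $- \frac{1}{14562} \approx -6.8672 \cdot 10^{-5}$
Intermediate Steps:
$\frac{1}{281487 - 296049} = \frac{1}{-14562} = - \frac{1}{14562}$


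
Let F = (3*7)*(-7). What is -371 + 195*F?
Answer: -29036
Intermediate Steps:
F = -147 (F = 21*(-7) = -147)
-371 + 195*F = -371 + 195*(-147) = -371 - 28665 = -29036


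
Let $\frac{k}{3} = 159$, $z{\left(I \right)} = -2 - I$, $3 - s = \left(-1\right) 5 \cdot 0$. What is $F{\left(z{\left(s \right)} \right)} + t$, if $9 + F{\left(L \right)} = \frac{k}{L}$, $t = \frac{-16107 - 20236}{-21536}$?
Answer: $- \frac{11060077}{107680} \approx -102.71$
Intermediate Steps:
$s = 3$ ($s = 3 - \left(-1\right) 5 \cdot 0 = 3 - \left(-5\right) 0 = 3 - 0 = 3 + 0 = 3$)
$k = 477$ ($k = 3 \cdot 159 = 477$)
$t = \frac{36343}{21536}$ ($t = \left(-16107 - 20236\right) \left(- \frac{1}{21536}\right) = \left(-36343\right) \left(- \frac{1}{21536}\right) = \frac{36343}{21536} \approx 1.6875$)
$F{\left(L \right)} = -9 + \frac{477}{L}$
$F{\left(z{\left(s \right)} \right)} + t = \left(-9 + \frac{477}{-2 - 3}\right) + \frac{36343}{21536} = \left(-9 + \frac{477}{-5}\right) + \frac{36343}{21536} = \left(-9 + 477 \left(- \frac{1}{5}\right)\right) + \frac{36343}{21536} = \left(-9 - \frac{477}{5}\right) + \frac{36343}{21536} = - \frac{522}{5} + \frac{36343}{21536} = - \frac{11060077}{107680}$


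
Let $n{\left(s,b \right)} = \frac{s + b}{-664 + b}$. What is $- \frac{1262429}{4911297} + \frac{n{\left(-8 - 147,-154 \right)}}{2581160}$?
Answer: $- \frac{15407381704039}{59940218914320} \approx -0.25705$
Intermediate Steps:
$n{\left(s,b \right)} = \frac{b + s}{-664 + b}$
$- \frac{1262429}{4911297} + \frac{n{\left(-8 - 147,-154 \right)}}{2581160} = - \frac{1262429}{4911297} + \frac{\frac{1}{-664 - 154} \left(-154 - 155\right)}{2581160} = \left(-1262429\right) \frac{1}{4911297} + \frac{-154 - 155}{-818} \cdot \frac{1}{2581160} = - \frac{1262429}{4911297} + - \frac{-154 - 155}{818} \cdot \frac{1}{2581160} = - \frac{1262429}{4911297} + \left(- \frac{1}{818}\right) \left(-309\right) \frac{1}{2581160} = - \frac{1262429}{4911297} + \frac{309}{818} \cdot \frac{1}{2581160} = - \frac{1262429}{4911297} + \frac{309}{2111388880} = - \frac{15407381704039}{59940218914320}$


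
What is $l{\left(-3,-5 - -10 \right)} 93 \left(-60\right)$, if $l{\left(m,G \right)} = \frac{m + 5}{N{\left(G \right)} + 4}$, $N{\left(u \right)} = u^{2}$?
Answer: $- \frac{11160}{29} \approx -384.83$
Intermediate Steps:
$l{\left(m,G \right)} = \frac{5 + m}{4 + G^{2}}$ ($l{\left(m,G \right)} = \frac{m + 5}{G^{2} + 4} = \frac{5 + m}{4 + G^{2}}$)
$l{\left(-3,-5 - -10 \right)} 93 \left(-60\right) = \frac{5 - 3}{4 + \left(-5 - -10\right)^{2}} \cdot 93 \left(-60\right) = \frac{1}{4 + \left(-5 + 10\right)^{2}} \cdot 2 \cdot 93 \left(-60\right) = \frac{1}{4 + 5^{2}} \cdot 2 \cdot 93 \left(-60\right) = \frac{1}{4 + 25} \cdot 2 \cdot 93 \left(-60\right) = \frac{1}{29} \cdot 2 \cdot 93 \left(-60\right) = \frac{2}{29} \cdot 93 \left(-60\right) = \frac{186}{29} \left(-60\right) = - \frac{11160}{29}$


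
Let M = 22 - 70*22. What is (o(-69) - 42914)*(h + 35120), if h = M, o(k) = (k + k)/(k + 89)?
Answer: -7211140409/5 ≈ -1.4422e+9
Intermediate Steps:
o(k) = 2*k/(89 + k) (o(k) = (2*k)/(89 + k) = 2*k/(89 + k))
M = -1518 (M = 22 - 1540 = -1518)
h = -1518
(o(-69) - 42914)*(h + 35120) = (2*(-69)/(89 - 69) - 42914)*(-1518 + 35120) = (2*(-69)/20 - 42914)*33602 = (2*(-69)*(1/20) - 42914)*33602 = (-69/10 - 42914)*33602 = -429209/10*33602 = -7211140409/5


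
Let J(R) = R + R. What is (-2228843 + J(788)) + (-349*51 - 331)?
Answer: -2245397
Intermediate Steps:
J(R) = 2*R
(-2228843 + J(788)) + (-349*51 - 331) = (-2228843 + 2*788) + (-349*51 - 331) = (-2228843 + 1576) + (-17799 - 331) = -2227267 - 18130 = -2245397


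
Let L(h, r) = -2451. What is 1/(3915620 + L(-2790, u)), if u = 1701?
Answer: 1/3913169 ≈ 2.5555e-7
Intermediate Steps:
1/(3915620 + L(-2790, u)) = 1/(3915620 - 2451) = 1/3913169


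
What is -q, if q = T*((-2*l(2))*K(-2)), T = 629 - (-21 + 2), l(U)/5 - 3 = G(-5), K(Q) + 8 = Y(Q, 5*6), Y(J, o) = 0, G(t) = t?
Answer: 103680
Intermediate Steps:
K(Q) = -8 (K(Q) = -8 + 0 = -8)
l(U) = -10 (l(U) = 15 + 5*(-5) = 15 - 25 = -10)
T = 648 (T = 629 - 1*(-19) = 629 + 19 = 648)
q = -103680 (q = 648*(-2*(-10)*(-8)) = 648*(20*(-8)) = 648*(-160) = -103680)
-q = -1*(-103680) = 103680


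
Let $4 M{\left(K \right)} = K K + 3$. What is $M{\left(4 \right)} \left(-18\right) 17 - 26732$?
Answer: $- \frac{56371}{2} \approx -28186.0$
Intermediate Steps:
$M{\left(K \right)} = \frac{3}{4} + \frac{K^{2}}{4}$ ($M{\left(K \right)} = \frac{K K + 3}{4} = \frac{K^{2} + 3}{4} = \frac{3 + K^{2}}{4} = \frac{3}{4} + \frac{K^{2}}{4}$)
$M{\left(4 \right)} \left(-18\right) 17 - 26732 = \left(\frac{3}{4} + \frac{4^{2}}{4}\right) \left(-18\right) 17 - 26732 = \left(\frac{3}{4} + \frac{1}{4} \cdot 16\right) \left(-18\right) 17 - 26732 = \left(\frac{3}{4} + 4\right) \left(-18\right) 17 - 26732 = \frac{19}{4} \left(-18\right) 17 - 26732 = \left(- \frac{171}{2}\right) 17 - 26732 = - \frac{2907}{2} - 26732 = - \frac{56371}{2}$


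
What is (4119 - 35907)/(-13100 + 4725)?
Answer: 31788/8375 ≈ 3.7956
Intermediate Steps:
(4119 - 35907)/(-13100 + 4725) = -31788/(-8375) = -31788*(-1/8375) = 31788/8375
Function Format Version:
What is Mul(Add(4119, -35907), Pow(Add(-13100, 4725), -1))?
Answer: Rational(31788, 8375) ≈ 3.7956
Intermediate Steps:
Mul(Add(4119, -35907), Pow(Add(-13100, 4725), -1)) = Mul(-31788, Pow(-8375, -1)) = Mul(-31788, Rational(-1, 8375)) = Rational(31788, 8375)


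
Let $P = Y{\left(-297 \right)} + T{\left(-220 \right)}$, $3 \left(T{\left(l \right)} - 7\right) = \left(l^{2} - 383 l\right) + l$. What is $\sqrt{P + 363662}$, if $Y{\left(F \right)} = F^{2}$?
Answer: $\frac{\sqrt{4464222}}{3} \approx 704.29$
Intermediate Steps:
$T{\left(l \right)} = 7 - \frac{382 l}{3} + \frac{l^{2}}{3}$ ($T{\left(l \right)} = 7 + \frac{\left(l^{2} - 383 l\right) + l}{3} = 7 + \frac{l^{2} - 382 l}{3} = 7 + \left(- \frac{382 l}{3} + \frac{l^{2}}{3}\right) = 7 - \frac{382 l}{3} + \frac{l^{2}}{3}$)
$P = \frac{397088}{3}$ ($P = \left(-297\right)^{2} + \left(7 - - \frac{84040}{3} + \frac{\left(-220\right)^{2}}{3}\right) = 88209 + \left(7 + \frac{84040}{3} + \frac{1}{3} \cdot 48400\right) = 88209 + \left(7 + \frac{84040}{3} + \frac{48400}{3}\right) = 88209 + \frac{132461}{3} = \frac{397088}{3} \approx 1.3236 \cdot 10^{5}$)
$\sqrt{P + 363662} = \sqrt{\frac{397088}{3} + 363662} = \sqrt{\frac{1488074}{3}} = \frac{\sqrt{4464222}}{3}$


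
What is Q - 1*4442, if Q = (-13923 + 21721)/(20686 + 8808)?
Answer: -65502275/14747 ≈ -4441.7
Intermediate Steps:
Q = 3899/14747 (Q = 7798/29494 = 7798*(1/29494) = 3899/14747 ≈ 0.26439)
Q - 1*4442 = 3899/14747 - 1*4442 = 3899/14747 - 4442 = -65502275/14747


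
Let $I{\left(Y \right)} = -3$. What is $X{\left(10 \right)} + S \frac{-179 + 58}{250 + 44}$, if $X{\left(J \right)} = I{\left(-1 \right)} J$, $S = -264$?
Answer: $\frac{3854}{49} \approx 78.653$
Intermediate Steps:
$X{\left(J \right)} = - 3 J$
$X{\left(10 \right)} + S \frac{-179 + 58}{250 + 44} = \left(-3\right) 10 - 264 \frac{-179 + 58}{250 + 44} = -30 - 264 \left(- \frac{121}{294}\right) = -30 - 264 \left(\left(-121\right) \frac{1}{294}\right) = -30 - - \frac{5324}{49} = -30 + \frac{5324}{49} = \frac{3854}{49}$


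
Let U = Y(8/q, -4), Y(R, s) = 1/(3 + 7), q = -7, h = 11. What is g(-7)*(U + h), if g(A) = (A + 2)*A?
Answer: 777/2 ≈ 388.50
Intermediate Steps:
g(A) = A*(2 + A) (g(A) = (2 + A)*A = A*(2 + A))
Y(R, s) = ⅒ (Y(R, s) = 1/10 = ⅒)
U = ⅒ ≈ 0.10000
g(-7)*(U + h) = (-7*(2 - 7))*(⅒ + 11) = -7*(-5)*(111/10) = 35*(111/10) = 777/2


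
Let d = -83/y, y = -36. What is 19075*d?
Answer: 1583225/36 ≈ 43979.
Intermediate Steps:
d = 83/36 (d = -83/(-36) = -83*(-1/36) = 83/36 ≈ 2.3056)
19075*d = 19075*(83/36) = 1583225/36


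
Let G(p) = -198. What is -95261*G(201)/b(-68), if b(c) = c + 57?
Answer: -1714698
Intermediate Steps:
b(c) = 57 + c
-95261*G(201)/b(-68) = -95261*(-198/(57 - 68)) = -95261/((-11*(-1/198))) = -95261/1/18 = -95261*18 = -1714698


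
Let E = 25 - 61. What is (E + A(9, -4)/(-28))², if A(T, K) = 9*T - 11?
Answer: 5929/4 ≈ 1482.3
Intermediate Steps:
A(T, K) = -11 + 9*T
E = -36
(E + A(9, -4)/(-28))² = (-36 + (-11 + 9*9)/(-28))² = (-36 + (-11 + 81)*(-1/28))² = (-36 + 70*(-1/28))² = (-36 - 5/2)² = (-77/2)² = 5929/4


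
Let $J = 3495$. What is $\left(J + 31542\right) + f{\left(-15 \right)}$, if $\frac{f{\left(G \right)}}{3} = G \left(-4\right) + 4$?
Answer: $35229$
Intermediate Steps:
$f{\left(G \right)} = 12 - 12 G$ ($f{\left(G \right)} = 3 \left(G \left(-4\right) + 4\right) = 3 \left(- 4 G + 4\right) = 3 \left(4 - 4 G\right) = 12 - 12 G$)
$\left(J + 31542\right) + f{\left(-15 \right)} = \left(3495 + 31542\right) + \left(12 - -180\right) = 35037 + \left(12 + 180\right) = 35037 + 192 = 35229$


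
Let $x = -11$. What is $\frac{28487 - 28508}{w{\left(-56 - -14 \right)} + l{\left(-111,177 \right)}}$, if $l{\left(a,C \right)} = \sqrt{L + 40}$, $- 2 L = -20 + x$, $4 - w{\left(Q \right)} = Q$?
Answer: $- \frac{1932}{4121} + \frac{21 \sqrt{222}}{4121} \approx -0.39289$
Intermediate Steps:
$w{\left(Q \right)} = 4 - Q$
$L = \frac{31}{2}$ ($L = - \frac{-20 - 11}{2} = \left(- \frac{1}{2}\right) \left(-31\right) = \frac{31}{2} \approx 15.5$)
$l{\left(a,C \right)} = \frac{\sqrt{222}}{2}$ ($l{\left(a,C \right)} = \sqrt{\frac{31}{2} + 40} = \sqrt{\frac{111}{2}} = \frac{\sqrt{222}}{2}$)
$\frac{28487 - 28508}{w{\left(-56 - -14 \right)} + l{\left(-111,177 \right)}} = \frac{28487 - 28508}{\left(4 - \left(-56 - -14\right)\right) + \frac{\sqrt{222}}{2}} = - \frac{21}{\left(4 - \left(-56 + 14\right)\right) + \frac{\sqrt{222}}{2}} = - \frac{21}{\left(4 - -42\right) + \frac{\sqrt{222}}{2}} = - \frac{21}{\left(4 + 42\right) + \frac{\sqrt{222}}{2}} = - \frac{21}{46 + \frac{\sqrt{222}}{2}}$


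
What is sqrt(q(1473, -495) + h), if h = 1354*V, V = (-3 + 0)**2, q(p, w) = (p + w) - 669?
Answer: 7*sqrt(255) ≈ 111.78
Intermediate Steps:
q(p, w) = -669 + p + w
V = 9 (V = (-3)**2 = 9)
h = 12186 (h = 1354*9 = 12186)
sqrt(q(1473, -495) + h) = sqrt((-669 + 1473 - 495) + 12186) = sqrt(309 + 12186) = sqrt(12495) = 7*sqrt(255)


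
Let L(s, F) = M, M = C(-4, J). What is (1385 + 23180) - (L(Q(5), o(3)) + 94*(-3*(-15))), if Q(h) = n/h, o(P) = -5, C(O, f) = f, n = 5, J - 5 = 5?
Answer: 20325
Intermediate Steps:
J = 10 (J = 5 + 5 = 10)
M = 10
Q(h) = 5/h
L(s, F) = 10
(1385 + 23180) - (L(Q(5), o(3)) + 94*(-3*(-15))) = (1385 + 23180) - (10 + 94*(-3*(-15))) = 24565 - (10 + 94*45) = 24565 - (10 + 4230) = 24565 - 1*4240 = 24565 - 4240 = 20325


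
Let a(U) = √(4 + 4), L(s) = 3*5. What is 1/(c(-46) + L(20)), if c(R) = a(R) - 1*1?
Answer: 7/94 - √2/94 ≈ 0.059423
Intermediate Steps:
L(s) = 15
a(U) = 2*√2 (a(U) = √8 = 2*√2)
c(R) = -1 + 2*√2 (c(R) = 2*√2 - 1*1 = 2*√2 - 1 = -1 + 2*√2)
1/(c(-46) + L(20)) = 1/((-1 + 2*√2) + 15) = 1/(14 + 2*√2)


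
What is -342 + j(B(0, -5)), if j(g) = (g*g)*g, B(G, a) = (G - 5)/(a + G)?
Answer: -341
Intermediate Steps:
B(G, a) = (-5 + G)/(G + a)
j(g) = g³ (j(g) = g²*g = g³)
-342 + j(B(0, -5)) = -342 + ((-5 + 0)/(0 - 5))³ = -342 + (-5/(-5))³ = -342 + (-⅕*(-5))³ = -342 + 1³ = -342 + 1 = -341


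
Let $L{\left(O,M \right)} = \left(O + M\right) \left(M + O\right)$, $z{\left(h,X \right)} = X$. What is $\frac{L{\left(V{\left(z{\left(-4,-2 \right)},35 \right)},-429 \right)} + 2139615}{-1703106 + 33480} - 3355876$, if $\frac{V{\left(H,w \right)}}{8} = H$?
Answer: $- \frac{2801530080008}{834813} \approx -3.3559 \cdot 10^{6}$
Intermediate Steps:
$V{\left(H,w \right)} = 8 H$
$L{\left(O,M \right)} = \left(M + O\right)^{2}$ ($L{\left(O,M \right)} = \left(M + O\right) \left(M + O\right) = \left(M + O\right)^{2}$)
$\frac{L{\left(V{\left(z{\left(-4,-2 \right)},35 \right)},-429 \right)} + 2139615}{-1703106 + 33480} - 3355876 = \frac{\left(-429 + 8 \left(-2\right)\right)^{2} + 2139615}{-1703106 + 33480} - 3355876 = \frac{\left(-429 - 16\right)^{2} + 2139615}{-1669626} - 3355876 = \left(\left(-445\right)^{2} + 2139615\right) \left(- \frac{1}{1669626}\right) - 3355876 = \left(198025 + 2139615\right) \left(- \frac{1}{1669626}\right) - 3355876 = 2337640 \left(- \frac{1}{1669626}\right) - 3355876 = - \frac{1168820}{834813} - 3355876 = - \frac{2801530080008}{834813}$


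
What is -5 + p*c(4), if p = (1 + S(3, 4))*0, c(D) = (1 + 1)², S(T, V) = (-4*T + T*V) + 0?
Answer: -5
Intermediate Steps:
S(T, V) = -4*T + T*V
c(D) = 4 (c(D) = 2² = 4)
p = 0 (p = (1 + 3*(-4 + 4))*0 = (1 + 3*0)*0 = (1 + 0)*0 = 1*0 = 0)
-5 + p*c(4) = -5 + 0*4 = -5 + 0 = -5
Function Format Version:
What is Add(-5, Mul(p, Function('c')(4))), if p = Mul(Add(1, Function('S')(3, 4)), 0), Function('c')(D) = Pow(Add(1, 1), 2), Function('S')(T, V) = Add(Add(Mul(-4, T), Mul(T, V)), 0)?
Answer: -5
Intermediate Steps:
Function('S')(T, V) = Add(Mul(-4, T), Mul(T, V))
Function('c')(D) = 4 (Function('c')(D) = Pow(2, 2) = 4)
p = 0 (p = Mul(Add(1, Mul(3, Add(-4, 4))), 0) = Mul(Add(1, Mul(3, 0)), 0) = Mul(Add(1, 0), 0) = Mul(1, 0) = 0)
Add(-5, Mul(p, Function('c')(4))) = Add(-5, Mul(0, 4)) = Add(-5, 0) = -5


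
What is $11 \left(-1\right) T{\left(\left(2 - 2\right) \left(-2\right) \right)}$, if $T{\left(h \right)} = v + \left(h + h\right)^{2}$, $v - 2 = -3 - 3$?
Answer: $44$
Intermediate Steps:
$v = -4$ ($v = 2 - 6 = -4$)
$T{\left(h \right)} = -4 + 4 h^{2}$ ($T{\left(h \right)} = -4 + \left(h + h\right)^{2} = -4 + \left(2 h\right)^{2} = -4 + 4 h^{2}$)
$11 \left(-1\right) T{\left(\left(2 - 2\right) \left(-2\right) \right)} = 11 \left(-1\right) \left(-4 + 4 \left(\left(2 - 2\right) \left(-2\right)\right)^{2}\right) = - 11 \left(-4 + 4 \left(0 \left(-2\right)\right)^{2}\right) = - 11 \left(-4 + 4 \cdot 0^{2}\right) = - 11 \left(-4 + 4 \cdot 0\right) = - 11 \left(-4 + 0\right) = \left(-11\right) \left(-4\right) = 44$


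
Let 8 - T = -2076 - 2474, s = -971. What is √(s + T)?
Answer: √3587 ≈ 59.892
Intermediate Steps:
T = 4558 (T = 8 - (-2076 - 2474) = 8 - 1*(-4550) = 8 + 4550 = 4558)
√(s + T) = √(-971 + 4558) = √3587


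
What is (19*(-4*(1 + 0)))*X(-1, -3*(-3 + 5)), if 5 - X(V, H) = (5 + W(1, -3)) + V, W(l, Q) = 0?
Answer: -76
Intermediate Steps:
X(V, H) = -V (X(V, H) = 5 - ((5 + 0) + V) = 5 - (5 + V) = 5 + (-5 - V) = -V)
(19*(-4*(1 + 0)))*X(-1, -3*(-3 + 5)) = (19*(-4*(1 + 0)))*(-1*(-1)) = (19*(-4*1))*1 = (19*(-4))*1 = -76*1 = -76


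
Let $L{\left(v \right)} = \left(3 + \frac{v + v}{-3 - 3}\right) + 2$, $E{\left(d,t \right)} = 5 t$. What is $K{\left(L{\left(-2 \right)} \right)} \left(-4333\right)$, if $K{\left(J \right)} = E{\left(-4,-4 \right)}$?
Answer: $86660$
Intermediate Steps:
$L{\left(v \right)} = 5 - \frac{v}{3}$ ($L{\left(v \right)} = \left(3 + \frac{2 v}{-6}\right) + 2 = \left(3 + 2 v \left(- \frac{1}{6}\right)\right) + 2 = \left(3 - \frac{v}{3}\right) + 2 = 5 - \frac{v}{3}$)
$K{\left(J \right)} = -20$ ($K{\left(J \right)} = 5 \left(-4\right) = -20$)
$K{\left(L{\left(-2 \right)} \right)} \left(-4333\right) = \left(-20\right) \left(-4333\right) = 86660$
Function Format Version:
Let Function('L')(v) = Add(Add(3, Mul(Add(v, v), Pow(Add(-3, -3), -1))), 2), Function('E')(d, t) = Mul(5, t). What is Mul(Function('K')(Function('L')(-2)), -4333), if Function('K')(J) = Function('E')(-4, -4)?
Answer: 86660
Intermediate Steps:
Function('L')(v) = Add(5, Mul(Rational(-1, 3), v)) (Function('L')(v) = Add(Add(3, Mul(Mul(2, v), Pow(-6, -1))), 2) = Add(Add(3, Mul(Mul(2, v), Rational(-1, 6))), 2) = Add(Add(3, Mul(Rational(-1, 3), v)), 2) = Add(5, Mul(Rational(-1, 3), v)))
Function('K')(J) = -20 (Function('K')(J) = Mul(5, -4) = -20)
Mul(Function('K')(Function('L')(-2)), -4333) = Mul(-20, -4333) = 86660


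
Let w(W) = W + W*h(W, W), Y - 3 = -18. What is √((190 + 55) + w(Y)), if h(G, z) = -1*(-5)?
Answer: √155 ≈ 12.450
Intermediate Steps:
Y = -15 (Y = 3 - 18 = -15)
h(G, z) = 5
w(W) = 6*W (w(W) = W + W*5 = W + 5*W = 6*W)
√((190 + 55) + w(Y)) = √((190 + 55) + 6*(-15)) = √(245 - 90) = √155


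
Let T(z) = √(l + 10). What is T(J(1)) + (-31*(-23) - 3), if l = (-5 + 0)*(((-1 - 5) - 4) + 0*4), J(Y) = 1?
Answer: 710 + 2*√15 ≈ 717.75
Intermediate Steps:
l = 50 (l = -5*((-6 - 4) + 0) = -5*(-10 + 0) = -5*(-10) = 50)
T(z) = 2*√15 (T(z) = √(50 + 10) = √60 = 2*√15)
T(J(1)) + (-31*(-23) - 3) = 2*√15 + (-31*(-23) - 3) = 2*√15 + (713 - 3) = 2*√15 + 710 = 710 + 2*√15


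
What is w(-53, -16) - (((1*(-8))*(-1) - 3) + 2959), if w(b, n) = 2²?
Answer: -2960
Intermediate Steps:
w(b, n) = 4
w(-53, -16) - (((1*(-8))*(-1) - 3) + 2959) = 4 - (((1*(-8))*(-1) - 3) + 2959) = 4 - ((-8*(-1) - 3) + 2959) = 4 - ((8 - 3) + 2959) = 4 - (5 + 2959) = 4 - 1*2964 = 4 - 2964 = -2960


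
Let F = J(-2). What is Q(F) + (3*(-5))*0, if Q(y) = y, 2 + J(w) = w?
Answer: -4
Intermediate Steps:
J(w) = -2 + w
F = -4 (F = -2 - 2 = -4)
Q(F) + (3*(-5))*0 = -4 + (3*(-5))*0 = -4 - 15*0 = -4 + 0 = -4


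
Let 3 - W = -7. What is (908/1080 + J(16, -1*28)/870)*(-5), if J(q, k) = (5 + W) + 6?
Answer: -3386/783 ≈ -4.3244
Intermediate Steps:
W = 10 (W = 3 - 1*(-7) = 3 + 7 = 10)
J(q, k) = 21 (J(q, k) = (5 + 10) + 6 = 15 + 6 = 21)
(908/1080 + J(16, -1*28)/870)*(-5) = (908/1080 + 21/870)*(-5) = (908*(1/1080) + 21*(1/870))*(-5) = (227/270 + 7/290)*(-5) = (3386/3915)*(-5) = -3386/783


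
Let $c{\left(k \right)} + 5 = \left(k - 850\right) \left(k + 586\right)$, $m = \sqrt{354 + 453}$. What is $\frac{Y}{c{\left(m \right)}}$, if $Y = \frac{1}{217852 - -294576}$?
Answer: $- \frac{82883}{21116223222601416} + \frac{11 \sqrt{807}}{5279055805650354} \approx -3.8659 \cdot 10^{-12}$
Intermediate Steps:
$m = \sqrt{807} \approx 28.408$
$c{\left(k \right)} = -5 + \left(-850 + k\right) \left(586 + k\right)$ ($c{\left(k \right)} = -5 + \left(k - 850\right) \left(k + 586\right) = -5 + \left(-850 + k\right) \left(586 + k\right)$)
$Y = \frac{1}{512428}$ ($Y = \frac{1}{217852 + 294576} = \frac{1}{512428} \approx 1.9515 \cdot 10^{-6}$)
$\frac{Y}{c{\left(m \right)}} = \frac{1}{512428 \left(-498105 + \left(\sqrt{807}\right)^{2} - 264 \sqrt{807}\right)} = \frac{1}{512428 \left(-498105 + 807 - 264 \sqrt{807}\right)} = \frac{1}{512428 \left(-497298 - 264 \sqrt{807}\right)}$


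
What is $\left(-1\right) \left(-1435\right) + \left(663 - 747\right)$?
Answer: $1351$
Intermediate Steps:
$\left(-1\right) \left(-1435\right) + \left(663 - 747\right) = 1435 - 84 = 1351$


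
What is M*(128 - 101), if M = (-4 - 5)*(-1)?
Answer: 243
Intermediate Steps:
M = 9 (M = -9*(-1) = 9)
M*(128 - 101) = 9*(128 - 101) = 9*27 = 243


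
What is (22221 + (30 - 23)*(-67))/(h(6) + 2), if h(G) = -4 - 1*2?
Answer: -5438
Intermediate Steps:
h(G) = -6 (h(G) = -4 - 2 = -6)
(22221 + (30 - 23)*(-67))/(h(6) + 2) = (22221 + (30 - 23)*(-67))/(-6 + 2) = (22221 + 7*(-67))/(-4) = (22221 - 469)*(-1/4) = 21752*(-1/4) = -5438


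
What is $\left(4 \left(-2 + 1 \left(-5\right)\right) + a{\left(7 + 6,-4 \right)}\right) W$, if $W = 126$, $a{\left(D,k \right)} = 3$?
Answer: $-3150$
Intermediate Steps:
$\left(4 \left(-2 + 1 \left(-5\right)\right) + a{\left(7 + 6,-4 \right)}\right) W = \left(4 \left(-2 + 1 \left(-5\right)\right) + 3\right) 126 = \left(4 \left(-2 - 5\right) + 3\right) 126 = \left(4 \left(-7\right) + 3\right) 126 = \left(-28 + 3\right) 126 = \left(-25\right) 126 = -3150$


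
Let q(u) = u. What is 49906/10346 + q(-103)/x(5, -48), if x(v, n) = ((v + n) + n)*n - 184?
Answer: 103870533/21643832 ≈ 4.7991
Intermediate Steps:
x(v, n) = -184 + n*(v + 2*n) (x(v, n) = ((n + v) + n)*n - 184 = (v + 2*n)*n - 184 = n*(v + 2*n) - 184 = -184 + n*(v + 2*n))
49906/10346 + q(-103)/x(5, -48) = 49906/10346 - 103/(-184 + 2*(-48)**2 - 48*5) = 49906*(1/10346) - 103/(-184 + 2*2304 - 240) = 24953/5173 - 103/(-184 + 4608 - 240) = 24953/5173 - 103/4184 = 103870533/21643832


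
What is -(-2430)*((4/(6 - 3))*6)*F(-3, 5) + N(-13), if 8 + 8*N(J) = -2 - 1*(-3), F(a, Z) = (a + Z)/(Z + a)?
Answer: 155513/8 ≈ 19439.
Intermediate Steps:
F(a, Z) = 1 (F(a, Z) = (Z + a)/(Z + a) = 1)
N(J) = -7/8 (N(J) = -1 + (-2 - 1*(-3))/8 = -1 + (-2 + 3)/8 = -1 + (⅛)*1 = -1 + ⅛ = -7/8)
-(-2430)*((4/(6 - 3))*6)*F(-3, 5) + N(-13) = -(-2430)*((4/(6 - 3))*6)*1 - 7/8 = -(-2430)*((4/3)*6)*1 - 7/8 = -(-2430)*8*1 - 7/8 = -(-2430)*8 - 7/8 = -270*(-72) - 7/8 = 19440 - 7/8 = 155513/8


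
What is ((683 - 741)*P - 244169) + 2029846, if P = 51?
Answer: 1782719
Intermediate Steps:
((683 - 741)*P - 244169) + 2029846 = ((683 - 741)*51 - 244169) + 2029846 = (-58*51 - 244169) + 2029846 = (-2958 - 244169) + 2029846 = -247127 + 2029846 = 1782719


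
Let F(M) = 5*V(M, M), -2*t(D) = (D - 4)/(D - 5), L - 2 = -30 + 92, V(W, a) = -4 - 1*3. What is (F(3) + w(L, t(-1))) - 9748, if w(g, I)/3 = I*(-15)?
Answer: -39057/4 ≈ -9764.3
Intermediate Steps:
V(W, a) = -7 (V(W, a) = -4 - 3 = -7)
L = 64 (L = 2 + (-30 + 92) = 2 + 62 = 64)
t(D) = -(-4 + D)/(2*(-5 + D)) (t(D) = -(D - 4)/(2*(D - 5)) = -(-4 + D)/(2*(-5 + D)))
F(M) = -35 (F(M) = 5*(-7) = -35)
w(g, I) = -45*I (w(g, I) = 3*(I*(-15)) = 3*(-15*I) = -45*I)
(F(3) + w(L, t(-1))) - 9748 = (-35 - 45*(4 - 1*(-1))/(2*(-5 - 1))) - 9748 = (-35 - 45*(4 + 1)/(2*(-6))) - 9748 = (-35 - 45*(-1)*5/(2*6)) - 9748 = (-35 - 45*(-5/12)) - 9748 = (-35 + 75/4) - 9748 = -65/4 - 9748 = -39057/4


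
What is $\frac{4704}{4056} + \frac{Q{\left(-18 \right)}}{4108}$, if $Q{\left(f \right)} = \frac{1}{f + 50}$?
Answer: $\frac{1981965}{1708928} \approx 1.1598$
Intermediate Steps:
$Q{\left(f \right)} = \frac{1}{50 + f}$
$\frac{4704}{4056} + \frac{Q{\left(-18 \right)}}{4108} = \frac{4704}{4056} + \frac{1}{\left(50 - 18\right) 4108} = 4704 \cdot \frac{1}{4056} + \frac{1}{32} \cdot \frac{1}{4108} = \frac{196}{169} + \frac{1}{32} \cdot \frac{1}{4108} = \frac{196}{169} + \frac{1}{131456} = \frac{1981965}{1708928}$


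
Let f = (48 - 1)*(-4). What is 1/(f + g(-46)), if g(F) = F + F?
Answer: -1/280 ≈ -0.0035714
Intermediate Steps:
f = -188 (f = 47*(-4) = -188)
g(F) = 2*F
1/(f + g(-46)) = 1/(-188 + 2*(-46)) = 1/(-188 - 92) = 1/(-280) = -1/280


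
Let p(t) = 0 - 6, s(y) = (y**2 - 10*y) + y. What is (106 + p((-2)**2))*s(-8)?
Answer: 13600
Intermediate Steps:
s(y) = y**2 - 9*y
p(t) = -6
(106 + p((-2)**2))*s(-8) = (106 - 6)*(-8*(-9 - 8)) = 100*(-8*(-17)) = 100*136 = 13600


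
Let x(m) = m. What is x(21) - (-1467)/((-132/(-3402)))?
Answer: 832251/22 ≈ 37830.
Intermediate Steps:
x(21) - (-1467)/((-132/(-3402))) = 21 - (-1467)/((-132/(-3402))) = 21 - (-1467)/((-132*(-1/3402))) = 21 - (-1467)/22/567 = 21 - (-1467)*567/22 = 21 - 1*(-831789/22) = 21 + 831789/22 = 832251/22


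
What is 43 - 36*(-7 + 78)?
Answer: -2513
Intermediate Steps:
43 - 36*(-7 + 78) = 43 - 36*71 = 43 - 2556 = -2513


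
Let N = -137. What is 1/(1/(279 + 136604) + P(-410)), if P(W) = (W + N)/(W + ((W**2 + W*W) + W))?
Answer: -45907820540/74539621 ≈ -615.88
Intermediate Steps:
P(W) = (-137 + W)/(2*W + 2*W**2) (P(W) = (W - 137)/(W + ((W**2 + W*W) + W)) = (-137 + W)/(W + ((W**2 + W**2) + W)) = (-137 + W)/(W + (2*W**2 + W)) = (-137 + W)/(W + (W + 2*W**2)) = (-137 + W)/(2*W + 2*W**2))
1/(1/(279 + 136604) + P(-410)) = 1/(1/(279 + 136604) + (1/2)*(-137 - 410)/(-410*(1 - 410))) = 1/(1/136883 + (1/2)*(-1/410)*(-547)/(-409)) = 1/(1/136883 + (1/2)*(-1/410)*(-1/409)*(-547)) = 1/(1/136883 - 547/335380) = 1/(-74539621/45907820540) = -45907820540/74539621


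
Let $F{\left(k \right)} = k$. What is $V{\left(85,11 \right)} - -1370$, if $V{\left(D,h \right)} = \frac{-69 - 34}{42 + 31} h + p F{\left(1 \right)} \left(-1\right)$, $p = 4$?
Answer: $\frac{98585}{73} \approx 1350.5$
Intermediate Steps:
$V{\left(D,h \right)} = -4 - \frac{103 h}{73}$ ($V{\left(D,h \right)} = \frac{-69 - 34}{42 + 31} h + 4 \cdot 1 \left(-1\right) = - \frac{103}{73} h + 4 \left(-1\right) = \left(-103\right) \frac{1}{73} h - 4 = - \frac{103 h}{73} - 4 = -4 - \frac{103 h}{73}$)
$V{\left(85,11 \right)} - -1370 = \left(-4 - \frac{1133}{73}\right) - -1370 = \left(-4 - \frac{1133}{73}\right) + 1370 = - \frac{1425}{73} + 1370 = \frac{98585}{73}$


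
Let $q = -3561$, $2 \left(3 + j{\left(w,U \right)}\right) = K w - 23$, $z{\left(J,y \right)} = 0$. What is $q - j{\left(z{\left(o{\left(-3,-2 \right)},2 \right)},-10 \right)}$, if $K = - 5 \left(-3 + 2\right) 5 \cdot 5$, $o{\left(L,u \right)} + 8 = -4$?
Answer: $- \frac{7093}{2} \approx -3546.5$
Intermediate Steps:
$o{\left(L,u \right)} = -12$ ($o{\left(L,u \right)} = -8 - 4 = -12$)
$K = 125$ ($K = - 5 \left(\left(-1\right) 5\right) 5 = \left(-5\right) \left(-5\right) 5 = 25 \cdot 5 = 125$)
$j{\left(w,U \right)} = - \frac{29}{2} + \frac{125 w}{2}$ ($j{\left(w,U \right)} = -3 + \frac{125 w - 23}{2} = -3 + \frac{-23 + 125 w}{2} = -3 + \left(- \frac{23}{2} + \frac{125 w}{2}\right) = - \frac{29}{2} + \frac{125 w}{2}$)
$q - j{\left(z{\left(o{\left(-3,-2 \right)},2 \right)},-10 \right)} = -3561 - \left(- \frac{29}{2} + \frac{125}{2} \cdot 0\right) = -3561 - \left(- \frac{29}{2} + 0\right) = -3561 - - \frac{29}{2} = -3561 + \frac{29}{2} = - \frac{7093}{2}$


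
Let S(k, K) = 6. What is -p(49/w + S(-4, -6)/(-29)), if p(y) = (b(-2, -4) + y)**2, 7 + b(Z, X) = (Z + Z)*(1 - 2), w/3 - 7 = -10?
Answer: -5098564/68121 ≈ -74.846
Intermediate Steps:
w = -9 (w = 21 + 3*(-10) = 21 - 30 = -9)
b(Z, X) = -7 - 2*Z (b(Z, X) = -7 + (Z + Z)*(1 - 2) = -7 + (2*Z)*(-1) = -7 - 2*Z)
p(y) = (-3 + y)**2 (p(y) = ((-7 - 2*(-2)) + y)**2 = ((-7 + 4) + y)**2 = (-3 + y)**2)
-p(49/w + S(-4, -6)/(-29)) = -(-3 + (49/(-9) + 6/(-29)))**2 = -(-3 + (49*(-1/9) + 6*(-1/29)))**2 = -(-3 + (-49/9 - 6/29))**2 = -(-3 - 1475/261)**2 = -(-2258/261)**2 = -1*5098564/68121 = -5098564/68121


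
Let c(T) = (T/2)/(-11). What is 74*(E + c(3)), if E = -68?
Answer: -55463/11 ≈ -5042.1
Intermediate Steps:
c(T) = -T/22 (c(T) = (T*(½))*(-1/11) = (T/2)*(-1/11) = -T/22)
74*(E + c(3)) = 74*(-68 - 1/22*3) = 74*(-68 - 3/22) = 74*(-1499/22) = -55463/11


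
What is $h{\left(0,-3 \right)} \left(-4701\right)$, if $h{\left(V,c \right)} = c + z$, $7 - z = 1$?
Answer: $-14103$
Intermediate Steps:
$z = 6$ ($z = 7 - 1 = 6$)
$h{\left(V,c \right)} = 6 + c$ ($h{\left(V,c \right)} = c + 6 = 6 + c$)
$h{\left(0,-3 \right)} \left(-4701\right) = \left(6 - 3\right) \left(-4701\right) = 3 \left(-4701\right) = -14103$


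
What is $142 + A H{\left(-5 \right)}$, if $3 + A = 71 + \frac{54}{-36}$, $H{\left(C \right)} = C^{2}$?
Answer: $\frac{3609}{2} \approx 1804.5$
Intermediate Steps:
$A = \frac{133}{2}$ ($A = -3 + \left(71 + \frac{54}{-36}\right) = -3 + \left(71 + 54 \left(- \frac{1}{36}\right)\right) = -3 + \left(71 - \frac{3}{2}\right) = -3 + \frac{139}{2} = \frac{133}{2} \approx 66.5$)
$142 + A H{\left(-5 \right)} = 142 + \frac{133 \left(-5\right)^{2}}{2} = 142 + \frac{133}{2} \cdot 25 = 142 + \frac{3325}{2} = \frac{3609}{2}$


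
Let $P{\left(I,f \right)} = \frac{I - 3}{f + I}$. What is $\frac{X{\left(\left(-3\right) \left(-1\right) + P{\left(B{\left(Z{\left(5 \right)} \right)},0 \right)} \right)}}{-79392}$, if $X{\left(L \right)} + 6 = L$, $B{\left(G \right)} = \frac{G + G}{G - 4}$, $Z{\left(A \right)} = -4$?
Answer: $\frac{5}{79392} \approx 6.2979 \cdot 10^{-5}$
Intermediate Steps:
$B{\left(G \right)} = \frac{2 G}{-4 + G}$
$P{\left(I,f \right)} = \frac{-3 + I}{I + f}$
$X{\left(L \right)} = -6 + L$
$\frac{X{\left(\left(-3\right) \left(-1\right) + P{\left(B{\left(Z{\left(5 \right)} \right)},0 \right)} \right)}}{-79392} = \frac{-6 + \left(\left(-3\right) \left(-1\right) + \frac{-3 + 2 \left(-4\right) \frac{1}{-4 - 4}}{2 \left(-4\right) \frac{1}{-4 - 4} + 0}\right)}{-79392} = \left(-6 + \left(3 + \frac{-3 + 2 \left(-4\right) \frac{1}{-8}}{2 \left(-4\right) \frac{1}{-8} + 0}\right)\right) \left(- \frac{1}{79392}\right) = \left(-6 + \left(3 + \frac{-3 + 2 \left(-4\right) \left(- \frac{1}{8}\right)}{2 \left(-4\right) \left(- \frac{1}{8}\right) + 0}\right)\right) \left(- \frac{1}{79392}\right) = \left(-6 + \left(3 + \frac{-3 + 1}{1 + 0}\right)\right) \left(- \frac{1}{79392}\right) = \left(-6 + \left(3 + 1^{-1} \left(-2\right)\right)\right) \left(- \frac{1}{79392}\right) = \left(-6 + \left(3 + 1 \left(-2\right)\right)\right) \left(- \frac{1}{79392}\right) = \left(-6 + \left(3 - 2\right)\right) \left(- \frac{1}{79392}\right) = \left(-6 + 1\right) \left(- \frac{1}{79392}\right) = \left(-5\right) \left(- \frac{1}{79392}\right) = \frac{5}{79392}$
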